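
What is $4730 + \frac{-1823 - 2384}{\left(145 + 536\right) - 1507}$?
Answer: $\frac{558741}{118} \approx 4735.1$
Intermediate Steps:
$4730 + \frac{-1823 - 2384}{\left(145 + 536\right) - 1507} = 4730 - \frac{4207}{681 - 1507} = 4730 - \frac{4207}{-826} = 4730 - - \frac{601}{118} = 4730 + \frac{601}{118} = \frac{558741}{118}$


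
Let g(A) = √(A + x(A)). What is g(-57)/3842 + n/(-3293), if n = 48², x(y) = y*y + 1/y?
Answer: -2304/3293 + √10370751/218994 ≈ -0.68496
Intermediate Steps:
x(y) = 1/y + y² (x(y) = y² + 1/y = 1/y + y²)
n = 2304
g(A) = √(A + (1 + A³)/A)
g(-57)/3842 + n/(-3293) = √(-57 + 1/(-57) + (-57)²)/3842 + 2304/(-3293) = √(-57 - 1/57 + 3249)*(1/3842) + 2304*(-1/3293) = √(181943/57)*(1/3842) - 2304/3293 = (√10370751/57)*(1/3842) - 2304/3293 = √10370751/218994 - 2304/3293 = -2304/3293 + √10370751/218994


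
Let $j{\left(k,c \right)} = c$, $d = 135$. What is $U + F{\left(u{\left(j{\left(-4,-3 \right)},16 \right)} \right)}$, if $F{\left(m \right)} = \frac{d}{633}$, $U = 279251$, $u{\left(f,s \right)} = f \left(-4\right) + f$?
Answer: $\frac{58922006}{211} \approx 2.7925 \cdot 10^{5}$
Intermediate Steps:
$u{\left(f,s \right)} = - 3 f$ ($u{\left(f,s \right)} = - 4 f + f = - 3 f$)
$F{\left(m \right)} = \frac{45}{211}$ ($F{\left(m \right)} = \frac{135}{633} = 135 \cdot \frac{1}{633} = \frac{45}{211}$)
$U + F{\left(u{\left(j{\left(-4,-3 \right)},16 \right)} \right)} = 279251 + \frac{45}{211} = \frac{58922006}{211}$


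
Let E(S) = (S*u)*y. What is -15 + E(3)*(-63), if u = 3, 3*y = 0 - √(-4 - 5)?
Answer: -15 + 567*I ≈ -15.0 + 567.0*I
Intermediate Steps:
y = -I (y = (0 - √(-4 - 5))/3 = (0 - √(-9))/3 = (0 - 3*I)/3 = (-3*I)/3 = -I ≈ -1.0*I)
E(S) = -3*I*S (E(S) = (S*3)*(-I) = (3*S)*(-I) = -3*I*S)
-15 + E(3)*(-63) = -15 - 3*I*3*(-63) = -15 - 9*I*(-63) = -15 + 567*I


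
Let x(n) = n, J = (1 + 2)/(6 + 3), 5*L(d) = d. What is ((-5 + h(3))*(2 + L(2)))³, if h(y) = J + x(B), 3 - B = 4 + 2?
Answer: -778688/125 ≈ -6229.5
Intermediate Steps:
L(d) = d/5
B = -3 (B = 3 - (4 + 2) = 3 - 1*6 = 3 - 6 = -3)
J = ⅓ (J = 3/9 = 3*(⅑) = ⅓ ≈ 0.33333)
h(y) = -8/3 (h(y) = ⅓ - 3 = -8/3)
((-5 + h(3))*(2 + L(2)))³ = ((-5 - 8/3)*(2 + (⅕)*2))³ = (-23*(2 + ⅖)/3)³ = (-23/3*12/5)³ = (-92/5)³ = -778688/125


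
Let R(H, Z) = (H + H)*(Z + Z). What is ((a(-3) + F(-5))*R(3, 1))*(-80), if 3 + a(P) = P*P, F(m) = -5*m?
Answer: -29760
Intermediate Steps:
a(P) = -3 + P**2 (a(P) = -3 + P*P = -3 + P**2)
R(H, Z) = 4*H*Z (R(H, Z) = (2*H)*(2*Z) = 4*H*Z)
((a(-3) + F(-5))*R(3, 1))*(-80) = (((-3 + (-3)**2) - 5*(-5))*(4*3*1))*(-80) = (((-3 + 9) + 25)*12)*(-80) = ((6 + 25)*12)*(-80) = (31*12)*(-80) = 372*(-80) = -29760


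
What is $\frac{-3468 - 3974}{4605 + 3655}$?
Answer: $- \frac{3721}{4130} \approx -0.90097$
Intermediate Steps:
$\frac{-3468 - 3974}{4605 + 3655} = - \frac{7442}{8260} = \left(-7442\right) \frac{1}{8260} = - \frac{3721}{4130}$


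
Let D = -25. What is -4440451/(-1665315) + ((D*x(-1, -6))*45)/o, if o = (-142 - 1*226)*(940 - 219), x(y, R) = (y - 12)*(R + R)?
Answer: 15983030059/4802768460 ≈ 3.3279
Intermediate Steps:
x(y, R) = 2*R*(-12 + y) (x(y, R) = (-12 + y)*(2*R) = 2*R*(-12 + y))
o = -265328 (o = (-142 - 226)*721 = -368*721 = -265328)
-4440451/(-1665315) + ((D*x(-1, -6))*45)/o = -4440451/(-1665315) + (-50*(-6)*(-12 - 1)*45)/(-265328) = -4440451*(-1/1665315) + (-50*(-6)*(-13)*45)*(-1/265328) = 4440451/1665315 + (-25*156*45)*(-1/265328) = 4440451/1665315 - 3900*45*(-1/265328) = 4440451/1665315 - 175500*(-1/265328) = 4440451/1665315 + 43875/66332 = 15983030059/4802768460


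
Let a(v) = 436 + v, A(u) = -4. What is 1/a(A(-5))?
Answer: 1/432 ≈ 0.0023148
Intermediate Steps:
1/a(A(-5)) = 1/(436 - 4) = 1/432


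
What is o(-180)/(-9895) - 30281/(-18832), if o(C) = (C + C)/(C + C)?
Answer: 2800109/1741520 ≈ 1.6079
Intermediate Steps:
o(C) = 1 (o(C) = (2*C)/((2*C)) = (2*C)*(1/(2*C)) = 1)
o(-180)/(-9895) - 30281/(-18832) = 1/(-9895) - 30281/(-18832) = 1*(-1/9895) - 30281*(-1/18832) = -1/9895 + 283/176 = 2800109/1741520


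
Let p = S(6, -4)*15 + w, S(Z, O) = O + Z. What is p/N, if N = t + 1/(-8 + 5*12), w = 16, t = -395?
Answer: -104/893 ≈ -0.11646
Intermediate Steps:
p = 46 (p = (-4 + 6)*15 + 16 = 2*15 + 16 = 30 + 16 = 46)
N = -20539/52 (N = -395 + 1/(-8 + 5*12) = -395 + 1/(-8 + 60) = -395 + 1/52 = -20539/52 ≈ -394.98)
p/N = 46/(-20539/52) = 46*(-52/20539) = -104/893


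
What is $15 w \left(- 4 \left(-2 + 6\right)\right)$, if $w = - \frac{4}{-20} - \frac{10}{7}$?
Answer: $\frac{2064}{7} \approx 294.86$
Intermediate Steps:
$w = - \frac{43}{35}$ ($w = \left(-4\right) \left(- \frac{1}{20}\right) - \frac{10}{7} = \frac{1}{5} - \frac{10}{7} = - \frac{43}{35} \approx -1.2286$)
$15 w \left(- 4 \left(-2 + 6\right)\right) = 15 \left(- \frac{43}{35}\right) \left(- 4 \left(-2 + 6\right)\right) = - \frac{129 \left(\left(-4\right) 4\right)}{7} = \left(- \frac{129}{7}\right) \left(-16\right) = \frac{2064}{7}$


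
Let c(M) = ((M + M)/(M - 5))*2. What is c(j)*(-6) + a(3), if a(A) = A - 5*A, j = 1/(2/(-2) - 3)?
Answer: -92/7 ≈ -13.143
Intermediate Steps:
j = -1/4 (j = 1/(2*(-1/2) - 3) = 1/(-1 - 3) = 1/(-4) = -1/4 ≈ -0.25000)
a(A) = -4*A
c(M) = 4*M/(-5 + M) (c(M) = ((2*M)/(-5 + M))*2 = (2*M/(-5 + M))*2 = 4*M/(-5 + M))
c(j)*(-6) + a(3) = (4*(-1/4)/(-5 - 1/4))*(-6) - 4*3 = (4*(-1/4)/(-21/4))*(-6) - 12 = (4*(-1/4)*(-4/21))*(-6) - 12 = (4/21)*(-6) - 12 = -8/7 - 12 = -92/7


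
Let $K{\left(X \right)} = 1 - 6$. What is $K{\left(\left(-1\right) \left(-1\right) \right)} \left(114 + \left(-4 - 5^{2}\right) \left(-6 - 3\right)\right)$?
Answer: $-1875$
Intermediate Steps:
$K{\left(X \right)} = -5$
$K{\left(\left(-1\right) \left(-1\right) \right)} \left(114 + \left(-4 - 5^{2}\right) \left(-6 - 3\right)\right) = - 5 \left(114 + \left(-4 - 5^{2}\right) \left(-6 - 3\right)\right) = - 5 \left(114 + \left(-4 - 25\right) \left(-9\right)\right) = - 5 \left(114 - -261\right) = - 5 \left(114 + 261\right) = \left(-5\right) 375 = -1875$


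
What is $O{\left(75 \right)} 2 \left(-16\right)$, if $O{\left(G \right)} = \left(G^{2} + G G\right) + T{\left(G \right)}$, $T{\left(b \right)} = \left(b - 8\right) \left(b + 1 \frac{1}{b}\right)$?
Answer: $- \frac{39062144}{75} \approx -5.2083 \cdot 10^{5}$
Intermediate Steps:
$T{\left(b \right)} = \left(-8 + b\right) \left(b + \frac{1}{b}\right)$
$O{\left(G \right)} = 1 - 8 G - \frac{8}{G} + 3 G^{2}$ ($O{\left(G \right)} = \left(G^{2} + G G\right) + \left(1 + G^{2} - 8 G - \frac{8}{G}\right) = \left(G^{2} + G^{2}\right) + \left(1 + G^{2} - 8 G - \frac{8}{G}\right) = 2 G^{2} + \left(1 + G^{2} - 8 G - \frac{8}{G}\right) = 1 - 8 G - \frac{8}{G} + 3 G^{2}$)
$O{\left(75 \right)} 2 \left(-16\right) = \left(1 - 600 - \frac{8}{75} + 3 \cdot 75^{2}\right) 2 \left(-16\right) = \left(1 - 600 - \frac{8}{75} + 3 \cdot 5625\right) \left(-32\right) = \left(1 - 600 - \frac{8}{75} + 16875\right) \left(-32\right) = \frac{1220692}{75} \left(-32\right) = - \frac{39062144}{75}$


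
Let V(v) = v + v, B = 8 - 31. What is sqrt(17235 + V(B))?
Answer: sqrt(17189) ≈ 131.11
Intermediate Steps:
B = -23
V(v) = 2*v
sqrt(17235 + V(B)) = sqrt(17235 + 2*(-23)) = sqrt(17235 - 46) = sqrt(17189)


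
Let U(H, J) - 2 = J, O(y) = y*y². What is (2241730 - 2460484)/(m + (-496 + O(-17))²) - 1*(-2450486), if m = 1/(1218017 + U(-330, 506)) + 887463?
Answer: 90011555793167976236/36732124182601 ≈ 2.4505e+6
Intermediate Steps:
O(y) = y³
U(H, J) = 2 + J
m = 1081395852076/1218525 (m = 1/(1218017 + (2 + 506)) + 887463 = 1/(1218017 + 508) + 887463 = 1/1218525 + 887463 = 1081395852076/1218525 ≈ 8.8746e+5)
(2241730 - 2460484)/(m + (-496 + O(-17))²) - 1*(-2450486) = (2241730 - 2460484)/(1081395852076/1218525 + (-496 + (-17)³)²) - 1*(-2450486) = -218754/(1081395852076/1218525 + (-496 - 4913)²) + 2450486 = -218754/(1081395852076/1218525 + (-5409)²) + 2450486 = -218754/(1081395852076/1218525 + 29257281) + 2450486 = -218754/36732124182601/1218525 + 2450486 = -218754*1218525/36732124182601 + 2450486 = -266557217850/36732124182601 + 2450486 = 90011555793167976236/36732124182601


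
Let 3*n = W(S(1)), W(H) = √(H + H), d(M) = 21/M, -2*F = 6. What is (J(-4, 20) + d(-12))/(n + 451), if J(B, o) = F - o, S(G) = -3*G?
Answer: -133947/2440820 + 99*I*√6/2440820 ≈ -0.054878 + 9.9352e-5*I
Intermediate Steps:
F = -3 (F = -½*6 = -3)
J(B, o) = -3 - o
W(H) = √2*√H (W(H) = √(2*H) = √2*√H)
n = I*√6/3 (n = (√2*√(-3*1))/3 = (√2*√(-3))/3 = (√2*(I*√3))/3 = (I*√6)/3 = I*√6/3 ≈ 0.8165*I)
(J(-4, 20) + d(-12))/(n + 451) = ((-3 - 1*20) + 21/(-12))/(I*√6/3 + 451) = ((-3 - 20) + 21*(-1/12))/(451 + I*√6/3) = (-23 - 7/4)/(451 + I*√6/3) = -99/(4*(451 + I*√6/3))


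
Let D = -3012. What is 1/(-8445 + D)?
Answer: -1/11457 ≈ -8.7283e-5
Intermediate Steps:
1/(-8445 + D) = 1/(-8445 - 3012) = 1/(-11457) = -1/11457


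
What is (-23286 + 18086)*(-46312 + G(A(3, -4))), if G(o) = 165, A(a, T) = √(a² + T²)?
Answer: 239964400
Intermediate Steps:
A(a, T) = √(T² + a²)
(-23286 + 18086)*(-46312 + G(A(3, -4))) = (-23286 + 18086)*(-46312 + 165) = -5200*(-46147) = 239964400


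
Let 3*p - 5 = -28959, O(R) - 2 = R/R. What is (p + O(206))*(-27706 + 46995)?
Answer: -558320105/3 ≈ -1.8611e+8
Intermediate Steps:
O(R) = 3 (O(R) = 2 + R/R = 2 + 1 = 3)
p = -28954/3 (p = 5/3 + (1/3)*(-28959) = 5/3 - 9653 = -28954/3 ≈ -9651.3)
(p + O(206))*(-27706 + 46995) = (-28954/3 + 3)*(-27706 + 46995) = -28945/3*19289 = -558320105/3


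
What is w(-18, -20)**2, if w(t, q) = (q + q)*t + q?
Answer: 490000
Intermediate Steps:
w(t, q) = q + 2*q*t (w(t, q) = (2*q)*t + q = 2*q*t + q = q + 2*q*t)
w(-18, -20)**2 = (-20*(1 + 2*(-18)))**2 = (-20*(1 - 36))**2 = (-20*(-35))**2 = 700**2 = 490000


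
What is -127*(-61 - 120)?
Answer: 22987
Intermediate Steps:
-127*(-61 - 120) = -127*(-181) = 22987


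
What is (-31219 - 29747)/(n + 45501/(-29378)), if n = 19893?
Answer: -199006572/64930117 ≈ -3.0649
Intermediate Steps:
(-31219 - 29747)/(n + 45501/(-29378)) = (-31219 - 29747)/(19893 + 45501/(-29378)) = -60966/(19893 + 45501*(-1/29378)) = -60966/(19893 - 45501/29378) = -60966/584371053/29378 = -60966*29378/584371053 = -199006572/64930117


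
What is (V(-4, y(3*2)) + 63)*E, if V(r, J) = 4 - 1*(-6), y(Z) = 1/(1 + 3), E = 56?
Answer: 4088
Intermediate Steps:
y(Z) = ¼ (y(Z) = 1/4 = ¼)
V(r, J) = 10 (V(r, J) = 4 + 6 = 10)
(V(-4, y(3*2)) + 63)*E = (10 + 63)*56 = 73*56 = 4088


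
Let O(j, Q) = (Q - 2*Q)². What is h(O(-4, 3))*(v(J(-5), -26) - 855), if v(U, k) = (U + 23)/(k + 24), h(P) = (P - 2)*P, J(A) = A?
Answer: -54432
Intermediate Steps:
O(j, Q) = Q² (O(j, Q) = (-Q)² = Q²)
h(P) = P*(-2 + P) (h(P) = (-2 + P)*P = P*(-2 + P))
v(U, k) = (23 + U)/(24 + k)
h(O(-4, 3))*(v(J(-5), -26) - 855) = (3²*(-2 + 3²))*((23 - 5)/(24 - 26) - 855) = (9*(-2 + 9))*(18/(-2) - 855) = (9*7)*(-½*18 - 855) = 63*(-9 - 855) = 63*(-864) = -54432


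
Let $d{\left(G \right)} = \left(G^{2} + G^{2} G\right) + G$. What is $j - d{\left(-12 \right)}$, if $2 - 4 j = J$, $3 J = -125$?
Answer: $\frac{19283}{12} \approx 1606.9$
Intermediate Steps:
$d{\left(G \right)} = G + G^{2} + G^{3}$ ($d{\left(G \right)} = \left(G^{2} + G^{3}\right) + G = G + G^{2} + G^{3}$)
$J = - \frac{125}{3}$ ($J = \frac{1}{3} \left(-125\right) = - \frac{125}{3} \approx -41.667$)
$j = \frac{131}{12}$ ($j = \frac{1}{2} - - \frac{125}{12} = \frac{1}{2} + \frac{125}{12} = \frac{131}{12} \approx 10.917$)
$j - d{\left(-12 \right)} = \frac{131}{12} - - 12 \left(1 - 12 + \left(-12\right)^{2}\right) = \frac{131}{12} - - 12 \left(1 - 12 + 144\right) = \frac{131}{12} - \left(-12\right) 133 = \frac{131}{12} - -1596 = \frac{131}{12} + 1596 = \frac{19283}{12}$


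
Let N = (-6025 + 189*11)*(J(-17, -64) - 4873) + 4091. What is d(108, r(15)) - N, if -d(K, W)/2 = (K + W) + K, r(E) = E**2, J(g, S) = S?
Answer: -19486375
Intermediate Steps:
d(K, W) = -4*K - 2*W (d(K, W) = -2*((K + W) + K) = -2*(W + 2*K) = -4*K - 2*W)
N = 19485493 (N = (-6025 + 189*11)*(-64 - 4873) + 4091 = (-6025 + 2079)*(-4937) + 4091 = -3946*(-4937) + 4091 = 19481402 + 4091 = 19485493)
d(108, r(15)) - N = (-4*108 - 2*15**2) - 1*19485493 = (-432 - 2*225) - 19485493 = (-432 - 450) - 19485493 = -882 - 19485493 = -19486375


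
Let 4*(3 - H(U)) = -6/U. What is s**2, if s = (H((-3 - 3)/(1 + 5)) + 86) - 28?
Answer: 14161/4 ≈ 3540.3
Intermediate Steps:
H(U) = 3 + 3/(2*U) (H(U) = 3 - (-3)/(2*U) = 3 + 3/(2*U))
s = 119/2 (s = ((3 + 3/(2*(((-3 - 3)/(1 + 5))))) + 86) - 28 = ((3 + 3/(2*((-6/6)))) + 86) - 28 = ((3 + 3/(2*((-6*1/6)))) + 86) - 28 = ((3 + (3/2)/(-1)) + 86) - 28 = ((3 + (3/2)*(-1)) + 86) - 28 = ((3 - 3/2) + 86) - 28 = (3/2 + 86) - 28 = 175/2 - 28 = 119/2 ≈ 59.500)
s**2 = (119/2)**2 = 14161/4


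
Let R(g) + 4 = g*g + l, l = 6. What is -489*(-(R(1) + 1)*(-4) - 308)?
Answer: 142788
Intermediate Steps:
R(g) = 2 + g² (R(g) = -4 + (g*g + 6) = -4 + (g² + 6) = -4 + (6 + g²) = 2 + g²)
-489*(-(R(1) + 1)*(-4) - 308) = -489*(-((2 + 1²) + 1)*(-4) - 308) = -489*(-((2 + 1) + 1)*(-4) - 308) = -489*(-(3 + 1)*(-4) - 308) = -489*(-1*4*(-4) - 308) = -489*(-4*(-4) - 308) = -489*(16 - 308) = -489*(-292) = 142788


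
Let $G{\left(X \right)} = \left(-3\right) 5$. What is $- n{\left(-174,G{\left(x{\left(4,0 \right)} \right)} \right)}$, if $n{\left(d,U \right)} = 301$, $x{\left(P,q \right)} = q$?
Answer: $-301$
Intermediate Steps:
$G{\left(X \right)} = -15$
$- n{\left(-174,G{\left(x{\left(4,0 \right)} \right)} \right)} = \left(-1\right) 301 = -301$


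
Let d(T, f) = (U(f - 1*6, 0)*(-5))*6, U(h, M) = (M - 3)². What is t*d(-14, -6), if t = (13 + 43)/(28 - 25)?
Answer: -5040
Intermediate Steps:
U(h, M) = (-3 + M)²
d(T, f) = -270 (d(T, f) = ((-3 + 0)²*(-5))*6 = ((-3)²*(-5))*6 = (9*(-5))*6 = -45*6 = -270)
t = 56/3 ≈ 18.667
t*d(-14, -6) = (56/3)*(-270) = -5040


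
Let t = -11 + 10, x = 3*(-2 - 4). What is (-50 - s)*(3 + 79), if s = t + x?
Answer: -2542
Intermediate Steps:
x = -18 (x = 3*(-6) = -18)
t = -1
s = -19 (s = -1 - 18 = -19)
(-50 - s)*(3 + 79) = (-50 - 1*(-19))*(3 + 79) = (-50 + 19)*82 = -31*82 = -2542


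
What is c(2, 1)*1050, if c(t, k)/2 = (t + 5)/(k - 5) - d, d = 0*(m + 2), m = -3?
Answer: -3675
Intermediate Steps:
d = 0 (d = 0*(-3 + 2) = 0*(-1) = 0)
c(t, k) = 2*(5 + t)/(-5 + k) (c(t, k) = 2*((t + 5)/(k - 5) - 1*0) = 2*((5 + t)/(-5 + k) + 0) = 2*((5 + t)/(-5 + k)) = 2*(5 + t)/(-5 + k))
c(2, 1)*1050 = (2*(5 + 2)/(-5 + 1))*1050 = (2*7/(-4))*1050 = (2*(-1/4)*7)*1050 = -7/2*1050 = -3675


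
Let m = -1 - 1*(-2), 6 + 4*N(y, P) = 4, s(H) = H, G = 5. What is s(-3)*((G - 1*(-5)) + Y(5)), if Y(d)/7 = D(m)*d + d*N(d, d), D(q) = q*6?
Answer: -1215/2 ≈ -607.50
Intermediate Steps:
N(y, P) = -1/2 (N(y, P) = -3/2 + (1/4)*4 = -3/2 + 1 = -1/2)
m = 1 (m = -1 + 2 = 1)
D(q) = 6*q
Y(d) = 77*d/2 (Y(d) = 7*((6*1)*d + d*(-1/2)) = 7*(6*d - d/2) = 7*(11*d/2) = 77*d/2)
s(-3)*((G - 1*(-5)) + Y(5)) = -3*((5 - 1*(-5)) + (77/2)*5) = -3*((5 + 5) + 385/2) = -3*(10 + 385/2) = -3*405/2 = -1215/2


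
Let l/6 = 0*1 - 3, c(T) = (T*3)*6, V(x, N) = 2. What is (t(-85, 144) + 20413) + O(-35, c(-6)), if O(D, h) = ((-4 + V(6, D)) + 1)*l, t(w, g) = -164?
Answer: 20267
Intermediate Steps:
c(T) = 18*T (c(T) = (3*T)*6 = 18*T)
l = -18 (l = 6*(0*1 - 3) = 6*(0 - 3) = 6*(-3) = -18)
O(D, h) = 18 (O(D, h) = ((-4 + 2) + 1)*(-18) = (-2 + 1)*(-18) = -1*(-18) = 18)
(t(-85, 144) + 20413) + O(-35, c(-6)) = (-164 + 20413) + 18 = 20249 + 18 = 20267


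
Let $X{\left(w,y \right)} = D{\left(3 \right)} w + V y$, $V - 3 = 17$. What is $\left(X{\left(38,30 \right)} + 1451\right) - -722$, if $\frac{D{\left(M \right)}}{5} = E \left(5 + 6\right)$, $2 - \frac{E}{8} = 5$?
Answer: $-47387$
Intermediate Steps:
$E = -24$ ($E = 16 - 40 = -24$)
$V = 20$ ($V = 3 + 17 = 20$)
$D{\left(M \right)} = -1320$ ($D{\left(M \right)} = 5 \left(- 24 \left(5 + 6\right)\right) = 5 \left(\left(-24\right) 11\right) = 5 \left(-264\right) = -1320$)
$X{\left(w,y \right)} = - 1320 w + 20 y$
$\left(X{\left(38,30 \right)} + 1451\right) - -722 = \left(\left(\left(-1320\right) 38 + 20 \cdot 30\right) + 1451\right) - -722 = \left(\left(-50160 + 600\right) + 1451\right) + 722 = \left(-49560 + 1451\right) + 722 = -48109 + 722 = -47387$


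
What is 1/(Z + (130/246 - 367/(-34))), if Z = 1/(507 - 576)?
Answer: 96186/1087679 ≈ 0.088432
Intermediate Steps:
Z = -1/69 (Z = 1/(-69) = -1/69 ≈ -0.014493)
1/(Z + (130/246 - 367/(-34))) = 1/(-1/69 + (130/246 - 367/(-34))) = 1/(-1/69 + (130*(1/246) - 367*(-1/34))) = 1/(-1/69 + (65/123 + 367/34)) = 1/(-1/69 + 47351/4182) = 1/(1087679/96186) = 96186/1087679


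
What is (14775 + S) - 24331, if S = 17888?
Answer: 8332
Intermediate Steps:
(14775 + S) - 24331 = (14775 + 17888) - 24331 = 32663 - 24331 = 8332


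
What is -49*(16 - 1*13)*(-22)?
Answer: 3234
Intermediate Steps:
-49*(16 - 1*13)*(-22) = -49*(16 - 13)*(-22) = -49*3*(-22) = -147*(-22) = 3234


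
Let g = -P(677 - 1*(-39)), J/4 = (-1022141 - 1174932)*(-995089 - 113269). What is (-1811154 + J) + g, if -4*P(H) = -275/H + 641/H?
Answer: 13948499008603207/1432 ≈ 9.7406e+12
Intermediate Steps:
P(H) = -183/(2*H) (P(H) = -(-275/H + 641/H)/4 = -183/(2*H))
J = 9740573744536 (J = 4*((-1022141 - 1174932)*(-995089 - 113269)) = 4*(-2197073*(-1108358)) = 4*2435143436134 = 9740573744536)
g = 183/1432 (g = -(-183)/(2*(677 - 1*(-39))) = -(-183)/(2*(677 + 39)) = -(-183)/(2*716) = -1*(-183/1432) = 183/1432 ≈ 0.12779)
(-1811154 + J) + g = (-1811154 + 9740573744536) + 183/1432 = 9740571933382 + 183/1432 = 13948499008603207/1432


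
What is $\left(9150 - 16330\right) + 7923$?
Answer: $743$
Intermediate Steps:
$\left(9150 - 16330\right) + 7923 = -7180 + 7923 = 743$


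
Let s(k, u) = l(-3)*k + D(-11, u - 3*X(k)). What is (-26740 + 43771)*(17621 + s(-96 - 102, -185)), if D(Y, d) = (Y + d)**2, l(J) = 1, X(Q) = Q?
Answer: 2994509637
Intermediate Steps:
s(k, u) = k + (-11 + u - 3*k)**2 (s(k, u) = 1*k + (-11 + (u - 3*k))**2 = k + (-11 + u - 3*k)**2)
(-26740 + 43771)*(17621 + s(-96 - 102, -185)) = (-26740 + 43771)*(17621 + ((-96 - 102) + (11 - 1*(-185) + 3*(-96 - 102))**2)) = 17031*(17621 + (-198 + (11 + 185 + 3*(-198))**2)) = 17031*(17621 + (-198 + (11 + 185 - 594)**2)) = 17031*(17621 + (-198 + (-398)**2)) = 17031*(17621 + (-198 + 158404)) = 17031*(17621 + 158206) = 17031*175827 = 2994509637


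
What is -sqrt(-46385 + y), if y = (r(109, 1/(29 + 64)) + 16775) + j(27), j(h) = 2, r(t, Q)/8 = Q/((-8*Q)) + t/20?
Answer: -I*sqrt(739135)/5 ≈ -171.95*I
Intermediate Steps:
r(t, Q) = -1 + 2*t/5 (r(t, Q) = 8*(Q/((-8*Q)) + t/20) = 8*(Q*(-1/(8*Q)) + t*(1/20)) = 8*(-1/8 + t/20) = -1 + 2*t/5)
y = 84098/5 (y = ((-1 + (2/5)*109) + 16775) + 2 = ((-1 + 218/5) + 16775) + 2 = (213/5 + 16775) + 2 = 84088/5 + 2 = 84098/5 ≈ 16820.)
-sqrt(-46385 + y) = -sqrt(-46385 + 84098/5) = -sqrt(-147827/5) = -I*sqrt(739135)/5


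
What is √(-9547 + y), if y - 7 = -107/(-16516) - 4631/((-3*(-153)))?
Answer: I*√15245432792522697/1263474 ≈ 97.724*I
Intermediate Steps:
y = -23370575/7580844 (y = 7 + (-107/(-16516) - 4631/((-3*(-153)))) = 7 + (-107*(-1/16516) - 4631/459) = 7 + (107/16516 - 4631*1/459) = 7 + (107/16516 - 4631/459) = 7 - 76436483/7580844 = -23370575/7580844 ≈ -3.0828)
√(-9547 + y) = √(-9547 - 23370575/7580844) = √(-72397688243/7580844) = I*√15245432792522697/1263474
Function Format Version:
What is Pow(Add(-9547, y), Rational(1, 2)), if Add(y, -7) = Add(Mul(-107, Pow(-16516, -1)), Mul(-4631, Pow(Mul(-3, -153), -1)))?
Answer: Mul(Rational(1, 1263474), I, Pow(15245432792522697, Rational(1, 2))) ≈ Mul(97.724, I)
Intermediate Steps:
y = Rational(-23370575, 7580844) (y = Add(7, Add(Mul(-107, Pow(-16516, -1)), Mul(-4631, Pow(Mul(-3, -153), -1)))) = Add(7, Add(Mul(-107, Rational(-1, 16516)), Mul(-4631, Pow(459, -1)))) = Add(7, Add(Rational(107, 16516), Mul(-4631, Rational(1, 459)))) = Add(7, Add(Rational(107, 16516), Rational(-4631, 459))) = Add(7, Rational(-76436483, 7580844)) = Rational(-23370575, 7580844) ≈ -3.0828)
Pow(Add(-9547, y), Rational(1, 2)) = Pow(Add(-9547, Rational(-23370575, 7580844)), Rational(1, 2)) = Pow(Rational(-72397688243, 7580844), Rational(1, 2)) = Mul(Rational(1, 1263474), I, Pow(15245432792522697, Rational(1, 2)))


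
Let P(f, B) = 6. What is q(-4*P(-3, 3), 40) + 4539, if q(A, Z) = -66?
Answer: 4473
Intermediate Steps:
q(-4*P(-3, 3), 40) + 4539 = -66 + 4539 = 4473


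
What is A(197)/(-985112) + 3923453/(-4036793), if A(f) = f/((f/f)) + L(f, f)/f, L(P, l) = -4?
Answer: -403160218213/414721315768 ≈ -0.97212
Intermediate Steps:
A(f) = f - 4/f (A(f) = f/((f/f)) - 4/f = f/1 - 4/f = f*1 - 4/f = f - 4/f)
A(197)/(-985112) + 3923453/(-4036793) = (197 - 4/197)/(-985112) + 3923453/(-4036793) = (197 - 4*1/197)*(-1/985112) + 3923453*(-1/4036793) = (197 - 4/197)*(-1/985112) - 2077/2137 = (38805/197)*(-1/985112) - 2077/2137 = -38805/194067064 - 2077/2137 = -403160218213/414721315768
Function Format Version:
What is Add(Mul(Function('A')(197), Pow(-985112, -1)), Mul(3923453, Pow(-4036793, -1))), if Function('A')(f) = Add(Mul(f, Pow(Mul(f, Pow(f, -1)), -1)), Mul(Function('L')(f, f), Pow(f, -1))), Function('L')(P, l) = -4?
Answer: Rational(-403160218213, 414721315768) ≈ -0.97212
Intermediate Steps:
Function('A')(f) = Add(f, Mul(-4, Pow(f, -1))) (Function('A')(f) = Add(Mul(f, Pow(Mul(f, Pow(f, -1)), -1)), Mul(-4, Pow(f, -1))) = Add(Mul(f, Pow(1, -1)), Mul(-4, Pow(f, -1))) = Add(Mul(f, 1), Mul(-4, Pow(f, -1))) = Add(f, Mul(-4, Pow(f, -1))))
Add(Mul(Function('A')(197), Pow(-985112, -1)), Mul(3923453, Pow(-4036793, -1))) = Add(Mul(Add(197, Mul(-4, Pow(197, -1))), Pow(-985112, -1)), Mul(3923453, Pow(-4036793, -1))) = Add(Mul(Add(197, Mul(-4, Rational(1, 197))), Rational(-1, 985112)), Mul(3923453, Rational(-1, 4036793))) = Add(Mul(Add(197, Rational(-4, 197)), Rational(-1, 985112)), Rational(-2077, 2137)) = Add(Mul(Rational(38805, 197), Rational(-1, 985112)), Rational(-2077, 2137)) = Add(Rational(-38805, 194067064), Rational(-2077, 2137)) = Rational(-403160218213, 414721315768)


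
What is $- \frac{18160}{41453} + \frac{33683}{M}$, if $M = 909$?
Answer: $\frac{1379753959}{37680777} \approx 36.617$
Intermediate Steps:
$- \frac{18160}{41453} + \frac{33683}{M} = - \frac{18160}{41453} + \frac{33683}{909} = \frac{1379753959}{37680777}$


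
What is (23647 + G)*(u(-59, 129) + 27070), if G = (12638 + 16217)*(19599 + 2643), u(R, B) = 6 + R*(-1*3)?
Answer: 17491426627921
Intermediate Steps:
u(R, B) = 6 - 3*R (u(R, B) = 6 + R*(-3) = 6 - 3*R)
G = 641792910 (G = 28855*22242 = 641792910)
(23647 + G)*(u(-59, 129) + 27070) = (23647 + 641792910)*((6 - 3*(-59)) + 27070) = 641816557*((6 + 177) + 27070) = 641816557*(183 + 27070) = 641816557*27253 = 17491426627921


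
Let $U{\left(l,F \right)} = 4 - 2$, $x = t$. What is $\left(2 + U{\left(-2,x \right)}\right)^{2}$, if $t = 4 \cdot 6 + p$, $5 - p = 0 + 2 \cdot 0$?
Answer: $16$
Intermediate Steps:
$p = 5$ ($p = 5 - \left(0 + 2 \cdot 0\right) = 5 - \left(0 + 0\right) = 5 - 0 = 5 + 0 = 5$)
$t = 29$ ($t = 4 \cdot 6 + 5 = 24 + 5 = 29$)
$x = 29$
$U{\left(l,F \right)} = 2$
$\left(2 + U{\left(-2,x \right)}\right)^{2} = \left(2 + 2\right)^{2} = 4^{2} = 16$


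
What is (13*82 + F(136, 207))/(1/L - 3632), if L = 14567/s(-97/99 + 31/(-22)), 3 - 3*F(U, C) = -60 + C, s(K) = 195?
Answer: -14829206/52907149 ≈ -0.28029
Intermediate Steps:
F(U, C) = 21 - C/3 (F(U, C) = 1 - (-60 + C)/3 = 1 + (20 - C/3) = 21 - C/3)
L = 14567/195 ≈ 74.703
(13*82 + F(136, 207))/(1/L - 3632) = (13*82 + (21 - ⅓*207))/(1/(14567/195) - 3632) = (1066 + (21 - 69))/(195/14567 - 3632) = (1066 - 48)/(-52907149/14567) = 1018*(-14567/52907149) = -14829206/52907149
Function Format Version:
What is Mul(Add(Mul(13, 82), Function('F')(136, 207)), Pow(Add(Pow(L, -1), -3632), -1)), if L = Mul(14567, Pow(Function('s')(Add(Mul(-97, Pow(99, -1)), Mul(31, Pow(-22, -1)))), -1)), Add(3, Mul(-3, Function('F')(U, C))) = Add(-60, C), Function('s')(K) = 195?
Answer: Rational(-14829206, 52907149) ≈ -0.28029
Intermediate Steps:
Function('F')(U, C) = Add(21, Mul(Rational(-1, 3), C)) (Function('F')(U, C) = Add(1, Mul(Rational(-1, 3), Add(-60, C))) = Add(1, Add(20, Mul(Rational(-1, 3), C))) = Add(21, Mul(Rational(-1, 3), C)))
L = Rational(14567, 195) (L = Mul(14567, Pow(195, -1)) = Mul(14567, Rational(1, 195)) = Rational(14567, 195) ≈ 74.703)
Mul(Add(Mul(13, 82), Function('F')(136, 207)), Pow(Add(Pow(L, -1), -3632), -1)) = Mul(Add(Mul(13, 82), Add(21, Mul(Rational(-1, 3), 207))), Pow(Add(Pow(Rational(14567, 195), -1), -3632), -1)) = Mul(Add(1066, Add(21, -69)), Pow(Add(Rational(195, 14567), -3632), -1)) = Mul(Add(1066, -48), Pow(Rational(-52907149, 14567), -1)) = Mul(1018, Rational(-14567, 52907149)) = Rational(-14829206, 52907149)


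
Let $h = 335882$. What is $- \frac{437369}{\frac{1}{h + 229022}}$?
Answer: $-247071497576$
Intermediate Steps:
$- \frac{437369}{\frac{1}{h + 229022}} = - \frac{437369}{\frac{1}{335882 + 229022}} = - \frac{437369}{\frac{1}{564904}} = - 437369 \frac{1}{\frac{1}{564904}} = \left(-437369\right) 564904 = -247071497576$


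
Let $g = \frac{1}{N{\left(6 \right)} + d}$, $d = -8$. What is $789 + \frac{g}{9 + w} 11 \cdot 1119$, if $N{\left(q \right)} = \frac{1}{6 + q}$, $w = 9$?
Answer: $\frac{66749}{95} \approx 702.62$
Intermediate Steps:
$g = - \frac{12}{95}$ ($g = \frac{1}{\frac{1}{6 + 6} - 8} = \frac{1}{\frac{1}{12} - 8} = \frac{1}{- \frac{95}{12}} = - \frac{12}{95} \approx -0.12632$)
$789 + \frac{g}{9 + w} 11 \cdot 1119 = 789 + - \frac{12}{95 \left(9 + 9\right)} 11 \cdot 1119 = 789 + - \frac{12}{95 \cdot 18} \cdot 11 \cdot 1119 = 789 + \left(- \frac{12}{95}\right) \frac{1}{18} \cdot 11 \cdot 1119 = 789 + \left(- \frac{2}{285}\right) 11 \cdot 1119 = 789 - \frac{8206}{95} = \frac{66749}{95}$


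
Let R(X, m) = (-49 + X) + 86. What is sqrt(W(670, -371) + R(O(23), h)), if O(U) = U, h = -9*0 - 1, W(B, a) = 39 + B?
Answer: sqrt(769) ≈ 27.731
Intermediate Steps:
h = -1 (h = 0 - 1 = -1)
R(X, m) = 37 + X
sqrt(W(670, -371) + R(O(23), h)) = sqrt((39 + 670) + (37 + 23)) = sqrt(709 + 60) = sqrt(769)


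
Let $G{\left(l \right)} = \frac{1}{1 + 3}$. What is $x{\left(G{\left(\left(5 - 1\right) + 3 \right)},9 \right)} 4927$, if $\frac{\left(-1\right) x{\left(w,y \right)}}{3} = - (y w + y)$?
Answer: $\frac{665145}{4} \approx 1.6629 \cdot 10^{5}$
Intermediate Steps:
$G{\left(l \right)} = \frac{1}{4}$
$x{\left(w,y \right)} = 3 y + 3 w y$ ($x{\left(w,y \right)} = - 3 \left(- (y w + y)\right) = - 3 \left(- (w y + y)\right) = - 3 \left(- (y + w y)\right) = - 3 \left(- y - w y\right) = 3 y + 3 w y$)
$x{\left(G{\left(\left(5 - 1\right) + 3 \right)},9 \right)} 4927 = 3 \cdot 9 \left(1 + \frac{1}{4}\right) 4927 = 3 \cdot 9 \cdot \frac{5}{4} \cdot 4927 = \frac{135}{4} \cdot 4927 = \frac{665145}{4}$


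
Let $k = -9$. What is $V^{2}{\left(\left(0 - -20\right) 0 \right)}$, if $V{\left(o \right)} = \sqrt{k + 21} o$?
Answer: $0$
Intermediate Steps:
$V{\left(o \right)} = 2 o \sqrt{3}$ ($V{\left(o \right)} = \sqrt{-9 + 21} o = \sqrt{12} o = 2 \sqrt{3} o = 2 o \sqrt{3}$)
$V^{2}{\left(\left(0 - -20\right) 0 \right)} = \left(2 \left(0 - -20\right) 0 \sqrt{3}\right)^{2} = \left(2 \left(0 + 20\right) 0 \sqrt{3}\right)^{2} = \left(2 \cdot 20 \cdot 0 \sqrt{3}\right)^{2} = \left(2 \cdot 0 \sqrt{3}\right)^{2} = 0^{2} = 0$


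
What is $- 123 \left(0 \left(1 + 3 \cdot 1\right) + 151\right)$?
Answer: $-18573$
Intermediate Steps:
$- 123 \left(0 \left(1 + 3 \cdot 1\right) + 151\right) = - 123 \left(0 \left(1 + 3\right) + 151\right) = - 123 \left(0 \cdot 4 + 151\right) = - 123 \left(0 + 151\right) = \left(-123\right) 151 = -18573$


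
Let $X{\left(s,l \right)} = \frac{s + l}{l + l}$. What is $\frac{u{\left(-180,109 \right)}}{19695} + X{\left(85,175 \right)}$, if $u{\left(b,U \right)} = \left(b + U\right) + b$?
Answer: $\frac{100657}{137865} \approx 0.73011$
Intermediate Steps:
$u{\left(b,U \right)} = U + 2 b$ ($u{\left(b,U \right)} = \left(U + b\right) + b = U + 2 b$)
$X{\left(s,l \right)} = \frac{l + s}{2 l}$
$\frac{u{\left(-180,109 \right)}}{19695} + X{\left(85,175 \right)} = \frac{109 + 2 \left(-180\right)}{19695} + \frac{175 + 85}{2 \cdot 175} = \left(109 - 360\right) \frac{1}{19695} + \frac{1}{2} \cdot \frac{1}{175} \cdot 260 = \left(-251\right) \frac{1}{19695} + \frac{26}{35} = - \frac{251}{19695} + \frac{26}{35} = \frac{100657}{137865}$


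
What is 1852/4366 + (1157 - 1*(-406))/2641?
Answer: 5857595/5765303 ≈ 1.0160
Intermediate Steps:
1852/4366 + (1157 - 1*(-406))/2641 = 1852*(1/4366) + (1157 + 406)*(1/2641) = 926/2183 + 1563*(1/2641) = 926/2183 + 1563/2641 = 5857595/5765303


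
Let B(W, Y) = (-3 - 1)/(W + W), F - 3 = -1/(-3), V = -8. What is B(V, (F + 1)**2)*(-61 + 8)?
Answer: -53/4 ≈ -13.250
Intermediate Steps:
F = 10/3 (F = 3 - 1/(-3) = 3 - 1*(-1/3) = 3 + 1/3 = 10/3 ≈ 3.3333)
B(W, Y) = -2/W (B(W, Y) = -4*1/(2*W) = -2/W)
B(V, (F + 1)**2)*(-61 + 8) = (-2/(-8))*(-61 + 8) = -2*(-1/8)*(-53) = (1/4)*(-53) = -53/4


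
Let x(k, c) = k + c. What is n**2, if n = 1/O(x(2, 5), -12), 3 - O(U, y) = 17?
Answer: 1/196 ≈ 0.0051020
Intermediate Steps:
x(k, c) = c + k
O(U, y) = -14 (O(U, y) = 3 - 1*17 = 3 - 17 = -14)
n = -1/14 (n = 1/(-14) = -1/14 ≈ -0.071429)
n**2 = (-1/14)**2 = 1/196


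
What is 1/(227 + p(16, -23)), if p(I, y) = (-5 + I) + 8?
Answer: 1/246 ≈ 0.0040650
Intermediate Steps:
p(I, y) = 3 + I
1/(227 + p(16, -23)) = 1/(227 + (3 + 16)) = 1/(227 + 19) = 1/246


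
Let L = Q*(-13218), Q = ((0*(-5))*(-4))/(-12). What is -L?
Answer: 0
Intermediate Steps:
Q = 0 (Q = (0*(-4))*(-1/12) = 0*(-1/12) = 0)
L = 0 (L = 0*(-13218) = 0)
-L = -1*0 = 0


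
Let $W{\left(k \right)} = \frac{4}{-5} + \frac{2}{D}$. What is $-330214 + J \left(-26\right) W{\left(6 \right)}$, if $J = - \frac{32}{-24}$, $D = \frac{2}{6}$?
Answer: $- \frac{4955914}{15} \approx -3.3039 \cdot 10^{5}$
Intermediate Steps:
$D = \frac{1}{3}$ ($D = 2 \cdot \frac{1}{6} = \frac{1}{3} \approx 0.33333$)
$J = \frac{4}{3}$ ($J = \left(-32\right) \left(- \frac{1}{24}\right) = \frac{4}{3} \approx 1.3333$)
$W{\left(k \right)} = \frac{26}{5}$ ($W{\left(k \right)} = \frac{4}{-5} + 2 \frac{1}{\frac{1}{3}} = 4 \left(- \frac{1}{5}\right) + 2 \cdot 3 = - \frac{4}{5} + 6 = \frac{26}{5}$)
$-330214 + J \left(-26\right) W{\left(6 \right)} = -330214 + \frac{4}{3} \left(-26\right) \frac{26}{5} = -330214 - \frac{2704}{15} = - \frac{4955914}{15}$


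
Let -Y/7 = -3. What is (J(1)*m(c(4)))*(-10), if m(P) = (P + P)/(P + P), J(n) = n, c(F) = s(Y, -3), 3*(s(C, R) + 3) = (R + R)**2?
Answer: -10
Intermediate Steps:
Y = 21 (Y = -7*(-3) = 21)
s(C, R) = -3 + 4*R**2/3 (s(C, R) = -3 + (R + R)**2/3 = -3 + (2*R)**2/3 = -3 + (4*R**2)/3 = -3 + 4*R**2/3)
c(F) = 9 (c(F) = -3 + (4/3)*(-3)**2 = -3 + (4/3)*9 = -3 + 12 = 9)
m(P) = 1 (m(P) = (2*P)/((2*P)) = (2*P)*(1/(2*P)) = 1)
(J(1)*m(c(4)))*(-10) = (1*1)*(-10) = 1*(-10) = -10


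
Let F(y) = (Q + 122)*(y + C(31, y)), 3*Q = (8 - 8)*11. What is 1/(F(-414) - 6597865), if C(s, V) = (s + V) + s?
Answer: -1/6691317 ≈ -1.4945e-7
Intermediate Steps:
C(s, V) = V + 2*s (C(s, V) = (V + s) + s = V + 2*s)
Q = 0 (Q = ((8 - 8)*11)/3 = (0*11)/3 = (⅓)*0 = 0)
F(y) = 7564 + 244*y (F(y) = (0 + 122)*(y + (y + 2*31)) = 122*(y + (y + 62)) = 122*(y + (62 + y)) = 122*(62 + 2*y) = 7564 + 244*y)
1/(F(-414) - 6597865) = 1/((7564 + 244*(-414)) - 6597865) = 1/((7564 - 101016) - 6597865) = 1/(-93452 - 6597865) = 1/(-6691317) = -1/6691317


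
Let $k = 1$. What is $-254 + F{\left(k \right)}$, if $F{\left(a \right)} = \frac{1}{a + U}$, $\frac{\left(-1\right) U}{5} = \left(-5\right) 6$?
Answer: $- \frac{38353}{151} \approx -253.99$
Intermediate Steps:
$U = 150$ ($U = - 5 \left(\left(-5\right) 6\right) = \left(-5\right) \left(-30\right) = 150$)
$F{\left(a \right)} = \frac{1}{150 + a}$ ($F{\left(a \right)} = \frac{1}{a + 150} = \frac{1}{150 + a}$)
$-254 + F{\left(k \right)} = -254 + \frac{1}{150 + 1} = -254 + \frac{1}{151} = - \frac{38353}{151}$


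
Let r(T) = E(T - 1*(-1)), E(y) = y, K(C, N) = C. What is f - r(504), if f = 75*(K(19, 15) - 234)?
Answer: -16630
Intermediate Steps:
r(T) = 1 + T (r(T) = T - 1*(-1) = T + 1 = 1 + T)
f = -16125 (f = 75*(19 - 234) = 75*(-215) = -16125)
f - r(504) = -16125 - (1 + 504) = -16125 - 1*505 = -16125 - 505 = -16630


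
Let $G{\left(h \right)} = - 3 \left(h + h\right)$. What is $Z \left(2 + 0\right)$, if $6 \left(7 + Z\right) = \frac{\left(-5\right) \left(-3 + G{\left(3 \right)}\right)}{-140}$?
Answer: $- \frac{57}{4} \approx -14.25$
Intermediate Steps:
$G{\left(h \right)} = - 6 h$ ($G{\left(h \right)} = - 3 \cdot 2 h = - 6 h$)
$Z = - \frac{57}{8}$ ($Z = -7 + \frac{- 5 \left(-3 - 18\right) \frac{1}{-140}}{6} = -7 + \frac{- 5 \left(-3 - 18\right) \left(- \frac{1}{140}\right)}{6} = -7 + \frac{\left(-5\right) \left(-21\right) \left(- \frac{1}{140}\right)}{6} = -7 + \frac{105 \left(- \frac{1}{140}\right)}{6} = -7 + \frac{1}{6} \left(- \frac{3}{4}\right) = -7 - \frac{1}{8} = - \frac{57}{8} \approx -7.125$)
$Z \left(2 + 0\right) = - \frac{57 \left(2 + 0\right)}{8} = \left(- \frac{57}{8}\right) 2 = - \frac{57}{4}$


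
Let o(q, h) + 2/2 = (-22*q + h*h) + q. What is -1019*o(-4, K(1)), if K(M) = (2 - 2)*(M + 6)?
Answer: -84577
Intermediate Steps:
K(M) = 0 (K(M) = 0*(6 + M) = 0)
o(q, h) = -1 + h² - 21*q (o(q, h) = -1 + ((-22*q + h*h) + q) = -1 + ((-22*q + h²) + q) = -1 + ((h² - 22*q) + q) = -1 + (h² - 21*q) = -1 + h² - 21*q)
-1019*o(-4, K(1)) = -1019*(-1 + 0² - 21*(-4)) = -1019*(-1 + 0 + 84) = -1019*83 = -84577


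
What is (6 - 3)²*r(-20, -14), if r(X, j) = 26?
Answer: 234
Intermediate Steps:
(6 - 3)²*r(-20, -14) = (6 - 3)²*26 = 3²*26 = 9*26 = 234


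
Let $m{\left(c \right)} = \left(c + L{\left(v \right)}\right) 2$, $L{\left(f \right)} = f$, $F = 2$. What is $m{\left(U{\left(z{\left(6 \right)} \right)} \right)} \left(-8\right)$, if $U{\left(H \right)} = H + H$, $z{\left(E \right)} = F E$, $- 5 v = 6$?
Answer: $- \frac{1824}{5} \approx -364.8$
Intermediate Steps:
$v = - \frac{6}{5}$ ($v = \left(- \frac{1}{5}\right) 6 = - \frac{6}{5} \approx -1.2$)
$z{\left(E \right)} = 2 E$
$U{\left(H \right)} = 2 H$
$m{\left(c \right)} = - \frac{12}{5} + 2 c$ ($m{\left(c \right)} = \left(c - \frac{6}{5}\right) 2 = \left(- \frac{6}{5} + c\right) 2 = - \frac{12}{5} + 2 c$)
$m{\left(U{\left(z{\left(6 \right)} \right)} \right)} \left(-8\right) = \left(- \frac{12}{5} + 2 \cdot 2 \cdot 2 \cdot 6\right) \left(-8\right) = \left(- \frac{12}{5} + 2 \cdot 2 \cdot 12\right) \left(-8\right) = \left(- \frac{12}{5} + 2 \cdot 24\right) \left(-8\right) = \left(- \frac{12}{5} + 48\right) \left(-8\right) = \frac{228}{5} \left(-8\right) = - \frac{1824}{5}$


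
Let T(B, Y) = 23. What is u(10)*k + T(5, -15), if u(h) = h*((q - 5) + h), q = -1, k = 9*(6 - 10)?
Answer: -1417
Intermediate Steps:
k = -36 (k = 9*(-4) = -36)
u(h) = h*(-6 + h) (u(h) = h*((-1 - 5) + h) = h*(-6 + h))
u(10)*k + T(5, -15) = (10*(-6 + 10))*(-36) + 23 = (10*4)*(-36) + 23 = 40*(-36) + 23 = -1440 + 23 = -1417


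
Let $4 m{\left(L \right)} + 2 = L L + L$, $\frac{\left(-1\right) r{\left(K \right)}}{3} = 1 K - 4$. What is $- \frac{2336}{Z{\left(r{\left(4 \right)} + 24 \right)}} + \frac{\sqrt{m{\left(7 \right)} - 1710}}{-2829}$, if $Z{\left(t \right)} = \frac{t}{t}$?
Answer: $-2336 - \frac{i \sqrt{754}}{1886} \approx -2336.0 - 0.014559 i$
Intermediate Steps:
$r{\left(K \right)} = 12 - 3 K$ ($r{\left(K \right)} = - 3 \left(1 K - 4\right) = - 3 \left(K - 4\right) = - 3 \left(-4 + K\right) = 12 - 3 K$)
$m{\left(L \right)} = - \frac{1}{2} + \frac{L}{4} + \frac{L^{2}}{4}$ ($m{\left(L \right)} = - \frac{1}{2} + \frac{L L + L}{4} = - \frac{1}{2} + \frac{L^{2} + L}{4} = - \frac{1}{2} + \frac{L + L^{2}}{4} = - \frac{1}{2} + \left(\frac{L}{4} + \frac{L^{2}}{4}\right) = - \frac{1}{2} + \frac{L}{4} + \frac{L^{2}}{4}$)
$Z{\left(t \right)} = 1$
$- \frac{2336}{Z{\left(r{\left(4 \right)} + 24 \right)}} + \frac{\sqrt{m{\left(7 \right)} - 1710}}{-2829} = - \frac{2336}{1} + \frac{\sqrt{\left(- \frac{1}{2} + \frac{1}{4} \cdot 7 + \frac{7^{2}}{4}\right) - 1710}}{-2829} = \left(-2336\right) 1 + \sqrt{\left(- \frac{1}{2} + \frac{7}{4} + \frac{1}{4} \cdot 49\right) - 1710} \left(- \frac{1}{2829}\right) = -2336 + \sqrt{\left(- \frac{1}{2} + \frac{7}{4} + \frac{49}{4}\right) - 1710} \left(- \frac{1}{2829}\right) = -2336 + \sqrt{\frac{27}{2} - 1710} \left(- \frac{1}{2829}\right) = -2336 + \sqrt{- \frac{3393}{2}} \left(- \frac{1}{2829}\right) = -2336 + \frac{3 i \sqrt{754}}{2} \left(- \frac{1}{2829}\right) = -2336 - \frac{i \sqrt{754}}{1886}$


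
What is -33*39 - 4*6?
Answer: -1311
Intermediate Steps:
-33*39 - 4*6 = -1287 - 24 = -1311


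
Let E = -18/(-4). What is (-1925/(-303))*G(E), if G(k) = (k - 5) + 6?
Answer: 21175/606 ≈ 34.942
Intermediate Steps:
E = 9/2 (E = -18*(-1/4) = 9/2 ≈ 4.5000)
G(k) = 1 + k (G(k) = (-5 + k) + 6 = 1 + k)
(-1925/(-303))*G(E) = (-1925/(-303))*(1 + 9/2) = -1925*(-1/303)*(11/2) = (1925/303)*(11/2) = 21175/606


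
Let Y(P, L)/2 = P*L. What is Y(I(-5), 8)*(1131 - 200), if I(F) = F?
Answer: -74480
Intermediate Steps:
Y(P, L) = 2*L*P (Y(P, L) = 2*(P*L) = 2*(L*P) = 2*L*P)
Y(I(-5), 8)*(1131 - 200) = (2*8*(-5))*(1131 - 200) = -80*931 = -74480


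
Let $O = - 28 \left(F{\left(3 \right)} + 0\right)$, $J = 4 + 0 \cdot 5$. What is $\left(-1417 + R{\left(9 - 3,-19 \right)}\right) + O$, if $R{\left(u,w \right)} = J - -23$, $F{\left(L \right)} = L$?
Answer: $-1474$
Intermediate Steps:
$J = 4$ ($J = 4 + 0 = 4$)
$R{\left(u,w \right)} = 27$ ($R{\left(u,w \right)} = 4 - -23 = 4 + 23 = 27$)
$O = -84$ ($O = - 28 \left(3 + 0\right) = \left(-28\right) 3 = -84$)
$\left(-1417 + R{\left(9 - 3,-19 \right)}\right) + O = \left(-1417 + 27\right) - 84 = -1390 - 84 = -1474$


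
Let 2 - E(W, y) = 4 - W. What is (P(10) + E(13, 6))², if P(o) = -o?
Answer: 1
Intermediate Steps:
E(W, y) = -2 + W (E(W, y) = 2 - (4 - W) = 2 + (-4 + W) = -2 + W)
(P(10) + E(13, 6))² = (-1*10 + (-2 + 13))² = (-10 + 11)² = 1² = 1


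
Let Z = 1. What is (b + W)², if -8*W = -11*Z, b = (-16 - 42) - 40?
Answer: 597529/64 ≈ 9336.4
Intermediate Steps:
b = -98 (b = -58 - 40 = -98)
W = 11/8 (W = -(-11)/8 = -⅛*(-11) = 11/8 ≈ 1.3750)
(b + W)² = (-98 + 11/8)² = (-773/8)² = 597529/64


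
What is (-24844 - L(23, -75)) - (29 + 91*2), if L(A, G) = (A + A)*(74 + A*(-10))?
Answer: -17879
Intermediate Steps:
L(A, G) = 2*A*(74 - 10*A) (L(A, G) = (2*A)*(74 - 10*A) = 2*A*(74 - 10*A))
(-24844 - L(23, -75)) - (29 + 91*2) = (-24844 - 4*23*(37 - 5*23)) - (29 + 91*2) = (-24844 - 4*23*(37 - 115)) - (29 + 182) = (-24844 - 4*23*(-78)) - 1*211 = (-24844 - 1*(-7176)) - 211 = (-24844 + 7176) - 211 = -17668 - 211 = -17879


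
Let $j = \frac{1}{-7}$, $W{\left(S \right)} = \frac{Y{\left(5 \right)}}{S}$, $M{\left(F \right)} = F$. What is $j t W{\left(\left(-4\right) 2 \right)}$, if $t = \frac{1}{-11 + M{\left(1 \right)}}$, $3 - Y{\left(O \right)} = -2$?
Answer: $- \frac{1}{112} \approx -0.0089286$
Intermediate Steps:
$Y{\left(O \right)} = 5$ ($Y{\left(O \right)} = 3 - -2 = 3 + 2 = 5$)
$W{\left(S \right)} = \frac{5}{S}$
$t = - \frac{1}{10}$ ($t = \frac{1}{-11 + 1} = \frac{1}{-10} = - \frac{1}{10} \approx -0.1$)
$j = - \frac{1}{7} \approx -0.14286$
$j t W{\left(\left(-4\right) 2 \right)} = \left(- \frac{1}{7}\right) \left(- \frac{1}{10}\right) \frac{5}{\left(-4\right) 2} = \frac{5 \frac{1}{-8}}{70} = \frac{5 \left(- \frac{1}{8}\right)}{70} = \frac{1}{70} \left(- \frac{5}{8}\right) = - \frac{1}{112}$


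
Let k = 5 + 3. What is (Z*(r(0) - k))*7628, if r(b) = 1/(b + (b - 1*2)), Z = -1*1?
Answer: 64838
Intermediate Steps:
Z = -1
k = 8
r(b) = 1/(-2 + 2*b) (r(b) = 1/(b + (b - 2)) = 1/(b + (-2 + b)) = 1/(-2 + 2*b))
(Z*(r(0) - k))*7628 = -(1/(2*(-1 + 0)) - 1*8)*7628 = -((1/2)/(-1) - 8)*7628 = -((1/2)*(-1) - 8)*7628 = -(-1/2 - 8)*7628 = -1*(-17/2)*7628 = (17/2)*7628 = 64838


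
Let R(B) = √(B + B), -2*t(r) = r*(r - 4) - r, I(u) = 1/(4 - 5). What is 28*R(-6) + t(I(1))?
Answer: -3 + 56*I*√3 ≈ -3.0 + 96.995*I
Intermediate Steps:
I(u) = -1 (I(u) = 1/(-1) = -1)
t(r) = r/2 - r*(-4 + r)/2 (t(r) = -(r*(r - 4) - r)/2 = -(r*(-4 + r) - r)/2 = -(-r + r*(-4 + r))/2 = r/2 - r*(-4 + r)/2)
R(B) = √2*√B (R(B) = √(2*B) = √2*√B)
28*R(-6) + t(I(1)) = 28*(√2*√(-6)) + (½)*(-1)*(5 - 1*(-1)) = 28*(√2*(I*√6)) + (½)*(-1)*(5 + 1) = 28*(2*I*√3) + (½)*(-1)*6 = 56*I*√3 - 3 = -3 + 56*I*√3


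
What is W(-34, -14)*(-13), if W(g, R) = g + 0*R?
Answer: 442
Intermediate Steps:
W(g, R) = g (W(g, R) = g + 0 = g)
W(-34, -14)*(-13) = -34*(-13) = 442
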